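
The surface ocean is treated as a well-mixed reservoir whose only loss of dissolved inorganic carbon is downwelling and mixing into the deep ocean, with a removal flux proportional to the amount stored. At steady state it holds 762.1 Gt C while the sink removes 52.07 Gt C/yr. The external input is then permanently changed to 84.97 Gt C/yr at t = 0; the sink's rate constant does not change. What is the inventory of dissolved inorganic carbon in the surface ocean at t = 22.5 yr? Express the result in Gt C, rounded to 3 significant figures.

1140 Gt C

The sink rate constant is k = F₀/M₀ = 52.07/762.1 = 0.06832 yr⁻¹.
Solving dM/dt = F₁ − kM with M(0) = M₀ gives M(t) = F₁/k + (M₀ − F₁/k)·e^(−kt).
F₁/k = 84.97/0.06832 = 1243.6 Gt C; kt = 0.06832 × 22.5 = 1.537, e^(−kt) = 0.2150.
M(22.5) = 1243.6 + (762.1 − 1243.6) × 0.2150 = 1243.6 − 103.5 = 1140.1 Gt C.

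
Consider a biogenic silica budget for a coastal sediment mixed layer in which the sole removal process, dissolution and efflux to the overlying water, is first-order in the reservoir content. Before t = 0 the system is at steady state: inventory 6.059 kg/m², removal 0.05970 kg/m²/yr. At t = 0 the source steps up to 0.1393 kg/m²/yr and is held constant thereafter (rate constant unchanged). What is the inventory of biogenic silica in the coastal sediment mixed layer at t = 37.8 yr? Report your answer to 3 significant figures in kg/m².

The sink rate constant is k = F₀/M₀ = 0.05970/6.059 = 0.009853 yr⁻¹.
Solving dM/dt = F₁ − kM with M(0) = M₀ gives M(t) = F₁/k + (M₀ − F₁/k)·e^(−kt).
F₁/k = 0.1393/0.009853 = 14.138 kg/m²; kt = 0.009853 × 37.8 = 0.3724, e^(−kt) = 0.6890.
M(37.8) = 14.138 + (6.059 − 14.138) × 0.6890 = 14.138 − 5.567 = 8.5711 kg/m².

8.57 kg/m²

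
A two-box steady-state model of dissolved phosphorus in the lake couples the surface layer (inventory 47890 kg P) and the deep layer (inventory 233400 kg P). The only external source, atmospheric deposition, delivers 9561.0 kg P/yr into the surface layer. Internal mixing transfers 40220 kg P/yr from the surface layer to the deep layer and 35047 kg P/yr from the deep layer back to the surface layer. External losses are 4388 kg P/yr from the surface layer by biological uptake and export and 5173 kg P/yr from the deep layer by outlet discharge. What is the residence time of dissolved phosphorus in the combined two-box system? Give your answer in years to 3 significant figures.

For the system as a whole, the A↔B exchange is internal and contributes nothing to the throughput; only the external sinks remove mass.
M_total = 47890 + 233400 = 281290 kg P.
ΣF_external_out = 4388 + 5173 = 9561.0 kg P/yr.
τ = M_total / ΣF_ext = 281290 / 9561.0 = 29.42 yr.

29.4 yr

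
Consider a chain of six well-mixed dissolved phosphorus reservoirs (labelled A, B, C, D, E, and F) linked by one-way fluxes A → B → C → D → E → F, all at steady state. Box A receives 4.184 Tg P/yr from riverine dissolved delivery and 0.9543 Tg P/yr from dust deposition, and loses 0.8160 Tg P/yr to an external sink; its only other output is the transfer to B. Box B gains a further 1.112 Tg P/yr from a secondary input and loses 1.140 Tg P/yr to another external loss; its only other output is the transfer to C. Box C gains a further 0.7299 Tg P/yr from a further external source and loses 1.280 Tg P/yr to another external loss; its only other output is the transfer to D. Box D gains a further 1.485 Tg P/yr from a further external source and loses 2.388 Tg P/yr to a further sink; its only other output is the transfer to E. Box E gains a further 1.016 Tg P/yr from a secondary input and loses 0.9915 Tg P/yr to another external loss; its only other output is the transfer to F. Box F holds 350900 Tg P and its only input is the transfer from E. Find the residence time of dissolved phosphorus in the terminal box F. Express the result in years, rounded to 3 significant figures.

Box A: F(A→B) = (4.184 + 0.9543) − 0.8160 = 4.3223 Tg P/yr.
Box B: F(B→C) = (4.3223 + 1.112) − 1.140 = 4.2943 Tg P/yr.
Box C: F(C→D) = (4.2943 + 0.7299) − 1.280 = 3.7442 Tg P/yr.
Box D: F(D→E) = (3.7442 + 1.485) − 2.388 = 2.8412 Tg P/yr.
Box E: F(E→F) = (2.8412 + 1.016) − 0.9915 = 2.8657 Tg P/yr.
Box F throughput = its input = 2.8657 Tg P/yr; τ = 350900 / 2.8657 = 122400 yr.

122000 yr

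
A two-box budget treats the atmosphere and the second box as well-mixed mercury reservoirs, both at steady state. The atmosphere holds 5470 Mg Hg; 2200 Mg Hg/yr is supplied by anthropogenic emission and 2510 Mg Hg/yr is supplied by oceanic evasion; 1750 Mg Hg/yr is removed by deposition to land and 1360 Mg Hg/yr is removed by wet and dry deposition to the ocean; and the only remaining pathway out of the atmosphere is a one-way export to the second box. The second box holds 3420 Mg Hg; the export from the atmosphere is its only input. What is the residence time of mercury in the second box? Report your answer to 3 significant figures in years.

Balance the atmosphere: ΣF_in = 2200 + 2510 = 4710.0 Mg Hg/yr.
Export to the second box = ΣF_in − (1750 + 1360) = 1600.0 Mg Hg/yr.
At steady state the output of the second box equals its input, 1600.0 Mg Hg/yr.
τ = M / F = 3420 / 1600.0 = 2.138 yr.

2.14 yr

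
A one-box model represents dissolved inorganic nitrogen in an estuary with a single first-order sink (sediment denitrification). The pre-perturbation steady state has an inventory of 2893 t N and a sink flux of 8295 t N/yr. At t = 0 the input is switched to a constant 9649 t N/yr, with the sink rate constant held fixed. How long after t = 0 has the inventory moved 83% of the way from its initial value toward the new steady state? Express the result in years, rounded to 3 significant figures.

τ = M₀/F₀ = 2893/8295 = 0.3488 yr.
The remaining gap fraction is e^(−t/τ); 83% covered ⇒ e^(−t/τ) = 0.170.
t = −τ ln(0.170) = 0.3488 × 1.772 = 0.6180 yr.

0.618 yr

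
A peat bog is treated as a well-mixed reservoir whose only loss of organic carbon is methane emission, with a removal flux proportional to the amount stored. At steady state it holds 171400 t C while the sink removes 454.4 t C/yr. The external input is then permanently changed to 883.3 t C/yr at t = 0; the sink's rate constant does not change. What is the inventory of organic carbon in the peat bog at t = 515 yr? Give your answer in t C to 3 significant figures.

292000 t C

The sink rate constant is k = F₀/M₀ = 454.4/171400 = 0.002651 yr⁻¹.
Solving dM/dt = F₁ − kM with M(0) = M₀ gives M(t) = F₁/k + (M₀ − F₁/k)·e^(−kt).
F₁/k = 883.3/0.002651 = 333180 t C; kt = 0.002651 × 515 = 1.365, e^(−kt) = 0.2553.
M(515) = 333180 + (171400 − 333180) × 0.2553 = 333180 − 41300 = 291880 t C.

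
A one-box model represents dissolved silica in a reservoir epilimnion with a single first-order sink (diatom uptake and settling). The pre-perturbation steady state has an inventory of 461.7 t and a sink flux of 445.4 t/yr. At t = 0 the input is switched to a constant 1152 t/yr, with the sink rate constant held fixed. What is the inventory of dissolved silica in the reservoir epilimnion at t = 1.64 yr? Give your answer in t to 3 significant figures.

The sink rate constant is k = F₀/M₀ = 445.4/461.7 = 0.9647 yr⁻¹.
Solving dM/dt = F₁ − kM with M(0) = M₀ gives M(t) = F₁/k + (M₀ − F₁/k)·e^(−kt).
F₁/k = 1152/0.9647 = 1194.2 t; kt = 0.9647 × 1.64 = 1.582, e^(−kt) = 0.2055.
M(1.64) = 1194.2 + (461.7 − 1194.2) × 0.2055 = 1194.2 − 150.6 = 1043.6 t.

1040 t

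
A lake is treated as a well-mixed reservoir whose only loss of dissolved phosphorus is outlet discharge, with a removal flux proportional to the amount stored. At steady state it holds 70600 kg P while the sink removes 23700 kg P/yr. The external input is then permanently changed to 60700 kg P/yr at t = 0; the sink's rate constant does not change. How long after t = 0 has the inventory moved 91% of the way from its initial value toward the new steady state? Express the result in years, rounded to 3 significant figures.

τ = M₀/F₀ = 70600/23700 = 2.979 yr.
The remaining gap fraction is e^(−t/τ); 91% covered ⇒ e^(−t/τ) = 0.0900.
t = −τ ln(0.0900) = 2.979 × 2.408 = 7.173 yr.

7.17 yr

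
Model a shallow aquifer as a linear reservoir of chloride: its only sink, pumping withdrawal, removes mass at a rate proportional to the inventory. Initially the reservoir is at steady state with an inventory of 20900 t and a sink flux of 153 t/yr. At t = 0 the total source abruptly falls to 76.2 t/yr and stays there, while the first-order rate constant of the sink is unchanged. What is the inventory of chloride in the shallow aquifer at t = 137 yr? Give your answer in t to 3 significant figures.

τ = M₀/F₀ = 20900/153 = 136.6 yr; rate constant k = 1/τ.
New steady state M_∞ = F₁/k = F₁·τ = 76.2 × 136.6 = 10409 t.
M(t) = M_∞ + (M₀ − M_∞)·e^(−t/τ); t/τ = 137/136.6 = 1.003, so e^(−t/τ) = 0.3668.
M(t) = 10409 + 10490 × 0.3668 = 14257 t.

14300 t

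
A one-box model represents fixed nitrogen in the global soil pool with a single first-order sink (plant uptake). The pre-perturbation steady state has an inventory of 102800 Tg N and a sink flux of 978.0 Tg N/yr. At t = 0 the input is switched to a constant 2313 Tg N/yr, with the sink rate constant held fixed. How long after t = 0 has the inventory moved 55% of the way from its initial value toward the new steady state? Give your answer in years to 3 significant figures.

83.9 yr

τ = M₀/F₀ = 102800/978.0 = 105.1 yr.
The remaining gap fraction is e^(−t/τ); 55% covered ⇒ e^(−t/τ) = 0.450.
t = −τ ln(0.450) = 105.1 × 0.7985 = 83.93 yr.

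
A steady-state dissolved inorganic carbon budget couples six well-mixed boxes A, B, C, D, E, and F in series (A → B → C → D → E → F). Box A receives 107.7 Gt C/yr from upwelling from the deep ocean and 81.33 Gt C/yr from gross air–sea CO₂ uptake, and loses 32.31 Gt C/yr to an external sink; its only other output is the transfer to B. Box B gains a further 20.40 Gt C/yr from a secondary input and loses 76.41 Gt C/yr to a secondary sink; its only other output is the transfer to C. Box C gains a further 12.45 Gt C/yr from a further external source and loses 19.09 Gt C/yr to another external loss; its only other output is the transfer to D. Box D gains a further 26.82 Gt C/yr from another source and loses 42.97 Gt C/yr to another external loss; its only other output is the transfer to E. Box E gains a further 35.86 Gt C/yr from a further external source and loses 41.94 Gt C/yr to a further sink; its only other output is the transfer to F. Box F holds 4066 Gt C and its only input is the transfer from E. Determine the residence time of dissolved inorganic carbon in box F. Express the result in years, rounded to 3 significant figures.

56.6 yr

Box A: F(A→B) = (107.7 + 81.33) − 32.31 = 156.72 Gt C/yr.
Box B: F(B→C) = (156.72 + 20.40) − 76.41 = 100.71 Gt C/yr.
Box C: F(C→D) = (100.71 + 12.45) − 19.09 = 94.070 Gt C/yr.
Box D: F(D→E) = (94.070 + 26.82) − 42.97 = 77.920 Gt C/yr.
Box E: F(E→F) = (77.920 + 35.86) − 41.94 = 71.840 Gt C/yr.
Box F throughput = its input = 71.840 Gt C/yr; τ = 4066 / 71.840 = 56.60 yr.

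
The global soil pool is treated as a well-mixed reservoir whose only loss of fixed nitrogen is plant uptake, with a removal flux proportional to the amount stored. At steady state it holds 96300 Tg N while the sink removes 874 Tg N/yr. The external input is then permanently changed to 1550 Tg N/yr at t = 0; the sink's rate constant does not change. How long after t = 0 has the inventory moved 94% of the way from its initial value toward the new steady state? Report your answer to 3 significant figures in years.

310 yr

τ = M₀/F₀ = 96300/874 = 110.2 yr.
The remaining gap fraction is e^(−t/τ); 94% covered ⇒ e^(−t/τ) = 0.0600.
t = −τ ln(0.0600) = 110.2 × 2.813 = 310.0 yr.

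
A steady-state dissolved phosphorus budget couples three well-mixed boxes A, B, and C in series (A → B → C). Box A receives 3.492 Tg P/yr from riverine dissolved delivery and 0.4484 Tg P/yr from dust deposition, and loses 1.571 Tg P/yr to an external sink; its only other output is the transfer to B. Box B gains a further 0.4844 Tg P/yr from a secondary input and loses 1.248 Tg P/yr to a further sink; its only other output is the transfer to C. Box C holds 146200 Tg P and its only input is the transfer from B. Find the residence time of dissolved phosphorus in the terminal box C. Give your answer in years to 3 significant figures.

Box A: F(A→B) = (3.492 + 0.4484) − 1.571 = 2.3694 Tg P/yr.
Box B: F(B→C) = (2.3694 + 0.4844) − 1.248 = 1.6058 Tg P/yr.
Box C throughput = its input = 1.6058 Tg P/yr; τ = 146200 / 1.6058 = 91040 yr.

91000 yr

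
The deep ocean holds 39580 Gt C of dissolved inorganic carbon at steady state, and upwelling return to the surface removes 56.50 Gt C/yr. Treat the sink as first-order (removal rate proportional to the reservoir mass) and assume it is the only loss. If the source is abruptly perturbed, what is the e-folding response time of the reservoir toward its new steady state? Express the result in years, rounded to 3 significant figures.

For a linear reservoir the response time equals the residence time τ = M/F.
τ = 39580 / 56.50 = 700.5 yr.

701 yr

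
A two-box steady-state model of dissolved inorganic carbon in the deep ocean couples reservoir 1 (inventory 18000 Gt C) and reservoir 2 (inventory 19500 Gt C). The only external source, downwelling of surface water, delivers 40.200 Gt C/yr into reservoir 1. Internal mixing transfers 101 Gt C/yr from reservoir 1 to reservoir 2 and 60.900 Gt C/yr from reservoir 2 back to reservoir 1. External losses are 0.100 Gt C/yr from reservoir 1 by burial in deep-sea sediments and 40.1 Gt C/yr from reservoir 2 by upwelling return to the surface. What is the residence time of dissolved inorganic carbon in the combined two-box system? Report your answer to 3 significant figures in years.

933 yr

For the system as a whole, the A↔B exchange is internal and contributes nothing to the throughput; only the external sinks remove mass.
M_total = 18000 + 19500 = 37500 Gt C.
ΣF_external_out = 0.100 + 40.1 = 40.200 Gt C/yr.
τ = M_total / ΣF_ext = 37500 / 40.200 = 932.8 yr.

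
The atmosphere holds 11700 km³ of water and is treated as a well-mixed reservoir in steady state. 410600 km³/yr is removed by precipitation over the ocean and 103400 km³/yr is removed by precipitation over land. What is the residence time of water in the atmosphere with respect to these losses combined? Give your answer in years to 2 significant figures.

Total removal = 410600 + 103400 = 514000 km³/yr.
τ = M / ΣF_out = 11700 / 514000 = 0.02276 yr.

0.023 yr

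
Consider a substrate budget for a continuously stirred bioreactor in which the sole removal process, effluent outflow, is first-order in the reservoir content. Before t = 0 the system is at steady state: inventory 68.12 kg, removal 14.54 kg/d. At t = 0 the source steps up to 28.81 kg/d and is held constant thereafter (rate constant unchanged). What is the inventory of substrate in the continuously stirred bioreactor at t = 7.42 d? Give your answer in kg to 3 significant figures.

The sink rate constant is k = F₀/M₀ = 14.54/68.12 = 0.2134 d⁻¹.
Solving dM/dt = F₁ − kM with M(0) = M₀ gives M(t) = F₁/k + (M₀ − F₁/k)·e^(−kt).
F₁/k = 28.81/0.2134 = 134.98 kg; kt = 0.2134 × 7.42 = 1.584, e^(−kt) = 0.2052.
M(7.42) = 134.98 + (68.12 − 134.98) × 0.2052 = 134.98 − 13.72 = 121.26 kg.

121 kg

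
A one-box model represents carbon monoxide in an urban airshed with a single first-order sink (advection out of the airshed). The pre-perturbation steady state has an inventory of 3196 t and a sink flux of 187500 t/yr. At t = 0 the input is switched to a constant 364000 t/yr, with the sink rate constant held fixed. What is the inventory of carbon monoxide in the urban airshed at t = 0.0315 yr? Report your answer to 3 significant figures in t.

5730 t

τ = M₀/F₀ = 3196/187500 = 0.01705 yr; rate constant k = 1/τ.
New steady state M_∞ = F₁/k = F₁·τ = 364000 × 0.01705 = 6204.5 t.
M(t) = M_∞ + (M₀ − M_∞)·e^(−t/τ); t/τ = 0.0315/0.01705 = 1.848, so e^(−t/τ) = 0.1575.
M(t) = 6204.5 − 3009 × 0.1575 = 5730.5 t.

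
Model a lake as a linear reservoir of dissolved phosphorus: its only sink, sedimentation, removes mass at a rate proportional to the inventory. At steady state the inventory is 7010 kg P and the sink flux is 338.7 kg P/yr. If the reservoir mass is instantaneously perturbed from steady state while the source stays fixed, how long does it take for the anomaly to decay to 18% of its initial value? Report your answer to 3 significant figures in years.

35.5 yr

For a linear reservoir the anomaly decays as exp(−t/τ) with τ = M/F = 7010/338.7 = 20.70 yr.
exp(−t/τ) = 0.18 ⇒ t = −τ ln(0.18) = 20.70 × 1.715 = 35.49 yr.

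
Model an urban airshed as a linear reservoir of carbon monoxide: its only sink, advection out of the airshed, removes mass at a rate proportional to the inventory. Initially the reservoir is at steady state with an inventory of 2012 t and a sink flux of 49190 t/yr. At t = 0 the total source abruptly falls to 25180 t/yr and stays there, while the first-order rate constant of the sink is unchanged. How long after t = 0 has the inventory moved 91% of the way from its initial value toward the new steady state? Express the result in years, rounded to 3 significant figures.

τ = M₀/F₀ = 2012/49190 = 0.04090 yr.
The remaining gap fraction is e^(−t/τ); 91% covered ⇒ e^(−t/τ) = 0.0900.
t = −τ ln(0.0900) = 0.04090 × 2.408 = 0.09849 yr.

0.0985 yr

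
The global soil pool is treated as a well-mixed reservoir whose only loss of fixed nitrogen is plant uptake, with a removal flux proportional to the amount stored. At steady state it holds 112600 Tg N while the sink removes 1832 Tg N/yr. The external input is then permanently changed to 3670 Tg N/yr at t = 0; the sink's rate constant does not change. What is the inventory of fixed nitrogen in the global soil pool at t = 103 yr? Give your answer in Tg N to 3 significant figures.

The sink rate constant is k = F₀/M₀ = 1832/112600 = 0.01627 yr⁻¹.
Solving dM/dt = F₁ − kM with M(0) = M₀ gives M(t) = F₁/k + (M₀ − F₁/k)·e^(−kt).
F₁/k = 3670/0.01627 = 225570 Tg N; kt = 0.01627 × 103 = 1.676, e^(−kt) = 0.1872.
M(103) = 225570 + (112600 − 225570) × 0.1872 = 225570 − 21140 = 204430 Tg N.

204000 Tg N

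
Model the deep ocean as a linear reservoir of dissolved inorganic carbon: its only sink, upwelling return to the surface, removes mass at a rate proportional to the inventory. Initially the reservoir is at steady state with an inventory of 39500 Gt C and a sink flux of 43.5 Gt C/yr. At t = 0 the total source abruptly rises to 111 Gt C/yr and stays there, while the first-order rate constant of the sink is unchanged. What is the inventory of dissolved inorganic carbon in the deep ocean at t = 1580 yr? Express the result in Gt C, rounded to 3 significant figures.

90000 Gt C

Residence time τ = M₀/F₀ = 908.0 yr. The eventual steady state is M_∞ = M₀·(F₁/F₀) = 39500 × 111/43.5 = 100790 Gt C.
The anomaly ΔM(t) = M(t) − M_∞ decays as ΔM₀·e^(−t/τ) with ΔM₀ = 39500 − 100790 = −61290 Gt C.
At t = 1580 yr, e^(−t/τ) = e^(−1.740) = 0.1755, so ΔM = −10760 Gt C and M = 100790 − 10760 = 90035 Gt C.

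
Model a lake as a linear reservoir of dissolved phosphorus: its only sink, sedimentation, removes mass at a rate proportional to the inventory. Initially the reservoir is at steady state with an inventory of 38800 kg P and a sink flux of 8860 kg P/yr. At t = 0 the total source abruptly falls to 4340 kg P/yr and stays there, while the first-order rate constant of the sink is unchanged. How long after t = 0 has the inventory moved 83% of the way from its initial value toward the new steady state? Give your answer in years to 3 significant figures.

7.76 yr

τ = M₀/F₀ = 38800/8860 = 4.379 yr.
The remaining gap fraction is e^(−t/τ); 83% covered ⇒ e^(−t/τ) = 0.170.
t = −τ ln(0.170) = 4.379 × 1.772 = 7.760 yr.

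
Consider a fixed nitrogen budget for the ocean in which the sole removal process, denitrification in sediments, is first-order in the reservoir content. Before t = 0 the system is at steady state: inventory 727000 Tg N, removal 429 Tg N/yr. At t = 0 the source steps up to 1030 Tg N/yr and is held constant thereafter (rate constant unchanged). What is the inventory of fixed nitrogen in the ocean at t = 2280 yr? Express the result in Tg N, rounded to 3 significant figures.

The sink rate constant is k = F₀/M₀ = 429/727000 = 0.0005901 yr⁻¹.
Solving dM/dt = F₁ − kM with M(0) = M₀ gives M(t) = F₁/k + (M₀ − F₁/k)·e^(−kt).
F₁/k = 1030/0.0005901 = 1.7455×10^6 Tg N; kt = 0.0005901 × 2280 = 1.345, e^(−kt) = 0.2604.
M(2280) = 1.7455×10^6 + (727000 − 1.7455×10^6) × 0.2604 = 1.7455×10^6 − 265200 = 1.4802×10^6 Tg N.

1.48×10^6 Tg N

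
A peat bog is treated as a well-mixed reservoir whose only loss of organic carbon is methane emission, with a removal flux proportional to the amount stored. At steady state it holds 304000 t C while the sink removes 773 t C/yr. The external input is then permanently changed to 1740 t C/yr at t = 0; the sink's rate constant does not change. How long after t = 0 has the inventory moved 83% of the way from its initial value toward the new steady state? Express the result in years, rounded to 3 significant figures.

697 yr

τ = M₀/F₀ = 304000/773 = 393.3 yr.
The remaining gap fraction is e^(−t/τ); 83% covered ⇒ e^(−t/τ) = 0.170.
t = −τ ln(0.170) = 393.3 × 1.772 = 696.9 yr.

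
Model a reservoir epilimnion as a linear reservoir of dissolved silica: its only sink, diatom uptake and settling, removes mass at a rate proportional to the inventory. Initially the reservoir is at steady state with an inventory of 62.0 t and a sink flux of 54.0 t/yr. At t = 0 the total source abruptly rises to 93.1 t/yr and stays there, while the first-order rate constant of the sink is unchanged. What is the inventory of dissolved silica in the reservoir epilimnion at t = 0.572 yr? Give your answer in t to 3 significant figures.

79.6 t

τ = M₀/F₀ = 62.0/54.0 = 1.148 yr; rate constant k = 1/τ.
New steady state M_∞ = F₁/k = F₁·τ = 93.1 × 1.148 = 106.89 t.
M(t) = M_∞ + (M₀ − M_∞)·e^(−t/τ); t/τ = 0.572/1.148 = 0.4982, so e^(−t/τ) = 0.6076.
M(t) = 106.89 − 44.89 × 0.6076 = 79.615 t.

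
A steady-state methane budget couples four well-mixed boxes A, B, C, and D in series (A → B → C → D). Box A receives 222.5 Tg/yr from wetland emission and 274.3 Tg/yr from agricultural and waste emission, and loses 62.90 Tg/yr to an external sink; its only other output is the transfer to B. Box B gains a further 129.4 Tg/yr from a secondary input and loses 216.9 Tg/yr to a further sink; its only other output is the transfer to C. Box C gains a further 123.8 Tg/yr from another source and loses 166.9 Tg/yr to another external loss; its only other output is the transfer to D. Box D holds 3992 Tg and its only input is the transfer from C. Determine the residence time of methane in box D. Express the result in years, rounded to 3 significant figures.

Box A: F(A→B) = (222.5 + 274.3) − 62.90 = 433.90 Tg/yr.
Box B: F(B→C) = (433.90 + 129.4) − 216.9 = 346.40 Tg/yr.
Box C: F(C→D) = (346.40 + 123.8) − 166.9 = 303.30 Tg/yr.
Box D throughput = its input = 303.30 Tg/yr; τ = 3992 / 303.30 = 13.16 yr.

13.2 yr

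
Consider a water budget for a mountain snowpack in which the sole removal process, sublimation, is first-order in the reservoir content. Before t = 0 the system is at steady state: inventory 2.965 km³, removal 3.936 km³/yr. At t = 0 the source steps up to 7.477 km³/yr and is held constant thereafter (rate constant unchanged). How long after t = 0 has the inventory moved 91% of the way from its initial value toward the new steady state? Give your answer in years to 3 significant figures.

1.81 yr

τ = M₀/F₀ = 2.965/3.936 = 0.7533 yr.
The remaining gap fraction is e^(−t/τ); 91% covered ⇒ e^(−t/τ) = 0.0900.
t = −τ ln(0.0900) = 0.7533 × 2.408 = 1.814 yr.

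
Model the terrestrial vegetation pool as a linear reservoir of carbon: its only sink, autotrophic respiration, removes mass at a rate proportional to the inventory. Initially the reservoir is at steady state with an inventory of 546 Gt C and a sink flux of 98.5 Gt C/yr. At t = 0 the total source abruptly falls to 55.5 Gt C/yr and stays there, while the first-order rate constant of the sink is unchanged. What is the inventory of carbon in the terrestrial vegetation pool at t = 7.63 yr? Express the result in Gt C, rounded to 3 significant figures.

The sink rate constant is k = F₀/M₀ = 98.5/546 = 0.1804 yr⁻¹.
Solving dM/dt = F₁ − kM with M(0) = M₀ gives M(t) = F₁/k + (M₀ − F₁/k)·e^(−kt).
F₁/k = 55.5/0.1804 = 307.64 Gt C; kt = 0.1804 × 7.63 = 1.376, e^(−kt) = 0.2525.
M(7.63) = 307.64 + (546 − 307.64) × 0.2525 = 307.64 + 60.18 = 367.82 Gt C.

368 Gt C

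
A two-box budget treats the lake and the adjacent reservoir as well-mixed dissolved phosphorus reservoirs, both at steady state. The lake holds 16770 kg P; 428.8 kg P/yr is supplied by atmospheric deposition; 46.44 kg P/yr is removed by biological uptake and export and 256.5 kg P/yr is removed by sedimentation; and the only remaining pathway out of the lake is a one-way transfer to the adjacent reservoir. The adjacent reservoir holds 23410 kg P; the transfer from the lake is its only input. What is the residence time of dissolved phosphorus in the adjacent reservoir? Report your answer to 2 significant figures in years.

190 yr

Balance the lake: ΣF_in = 428.80 kg P/yr.
Transfer to the adjacent reservoir = ΣF_in − (46.44 + 256.5) = 125.86 kg P/yr.
At steady state the output of the adjacent reservoir equals its input, 125.86 kg P/yr.
τ = M / F = 23410 / 125.86 = 186.0 yr.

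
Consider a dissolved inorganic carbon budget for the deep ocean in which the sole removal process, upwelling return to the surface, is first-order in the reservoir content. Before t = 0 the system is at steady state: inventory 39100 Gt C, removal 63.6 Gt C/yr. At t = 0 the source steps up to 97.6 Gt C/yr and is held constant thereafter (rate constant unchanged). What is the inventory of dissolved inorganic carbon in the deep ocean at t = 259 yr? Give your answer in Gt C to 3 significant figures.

The sink rate constant is k = F₀/M₀ = 63.6/39100 = 0.001627 yr⁻¹.
Solving dM/dt = F₁ − kM with M(0) = M₀ gives M(t) = F₁/k + (M₀ − F₁/k)·e^(−kt).
F₁/k = 97.6/0.001627 = 60003 Gt C; kt = 0.001627 × 259 = 0.4213, e^(−kt) = 0.6562.
M(259) = 60003 + (39100 − 60003) × 0.6562 = 60003 − 13720 = 46286 Gt C.

46300 Gt C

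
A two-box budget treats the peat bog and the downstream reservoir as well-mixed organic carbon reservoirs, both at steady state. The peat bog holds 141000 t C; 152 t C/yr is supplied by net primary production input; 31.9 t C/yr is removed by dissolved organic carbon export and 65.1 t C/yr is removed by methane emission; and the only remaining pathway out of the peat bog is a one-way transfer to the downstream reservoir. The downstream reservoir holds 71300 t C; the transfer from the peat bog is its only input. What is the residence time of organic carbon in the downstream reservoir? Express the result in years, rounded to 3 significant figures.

1300 yr

Balance the peat bog: ΣF_in = 152.00 t C/yr.
Transfer to the downstream reservoir = ΣF_in − (31.9 + 65.1) = 55.000 t C/yr.
At steady state the output of the downstream reservoir equals its input, 55.000 t C/yr.
τ = M / F = 71300 / 55.000 = 1296 yr.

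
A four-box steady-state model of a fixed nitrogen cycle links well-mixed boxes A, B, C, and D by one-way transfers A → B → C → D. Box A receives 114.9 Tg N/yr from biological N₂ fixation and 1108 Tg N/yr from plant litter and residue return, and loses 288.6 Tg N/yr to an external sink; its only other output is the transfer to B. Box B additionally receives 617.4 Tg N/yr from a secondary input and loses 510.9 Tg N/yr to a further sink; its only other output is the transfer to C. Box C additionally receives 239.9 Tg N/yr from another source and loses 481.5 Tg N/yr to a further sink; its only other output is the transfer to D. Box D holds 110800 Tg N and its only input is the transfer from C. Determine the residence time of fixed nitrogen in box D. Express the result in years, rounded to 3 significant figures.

139 yr

Box A: F(A→B) = (114.9 + 1108) − 288.6 = 934.30 Tg N/yr.
Box B: F(B→C) = (934.30 + 617.4) − 510.9 = 1040.8 Tg N/yr.
Box C: F(C→D) = (1040.8 + 239.9) − 481.5 = 799.20 Tg N/yr.
Box D throughput = its input = 799.20 Tg N/yr; τ = 110800 / 799.20 = 138.6 yr.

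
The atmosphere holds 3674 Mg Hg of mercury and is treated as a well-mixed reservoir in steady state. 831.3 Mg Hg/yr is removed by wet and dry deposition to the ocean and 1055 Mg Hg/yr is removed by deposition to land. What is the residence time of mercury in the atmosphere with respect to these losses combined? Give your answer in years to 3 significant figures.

Total removal = 831.3 + 1055 = 1886.3 Mg Hg/yr.
τ = M / ΣF_out = 3674 / 1886.3 = 1.948 yr.

1.95 yr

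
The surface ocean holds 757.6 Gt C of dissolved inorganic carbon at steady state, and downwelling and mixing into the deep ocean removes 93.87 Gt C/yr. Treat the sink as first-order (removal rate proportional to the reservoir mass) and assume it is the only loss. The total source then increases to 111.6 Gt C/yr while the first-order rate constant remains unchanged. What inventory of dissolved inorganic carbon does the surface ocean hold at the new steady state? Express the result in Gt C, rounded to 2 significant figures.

Rate constant k = F/M = 93.87 / 757.6 = 0.1239 yr⁻¹.
At the new steady state, source = k·M_new ⇒ M_new = 111.6 / 0.1239 = 900.7 Gt C.
(Equivalently M_new = M × F_new/F_old = 757.6 × 111.6/93.87.)

900 Gt C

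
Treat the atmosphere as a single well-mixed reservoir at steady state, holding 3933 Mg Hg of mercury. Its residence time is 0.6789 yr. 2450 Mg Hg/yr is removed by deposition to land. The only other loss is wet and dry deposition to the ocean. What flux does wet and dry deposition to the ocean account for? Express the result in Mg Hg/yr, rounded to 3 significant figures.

Total removal F = M/τ = 3933 / 0.6789 = 5793 Mg Hg/yr.
Wet and dry deposition to the ocean = F − (2450) = 5793 − 2450 = 3343 Mg Hg/yr.

3340 Mg Hg/yr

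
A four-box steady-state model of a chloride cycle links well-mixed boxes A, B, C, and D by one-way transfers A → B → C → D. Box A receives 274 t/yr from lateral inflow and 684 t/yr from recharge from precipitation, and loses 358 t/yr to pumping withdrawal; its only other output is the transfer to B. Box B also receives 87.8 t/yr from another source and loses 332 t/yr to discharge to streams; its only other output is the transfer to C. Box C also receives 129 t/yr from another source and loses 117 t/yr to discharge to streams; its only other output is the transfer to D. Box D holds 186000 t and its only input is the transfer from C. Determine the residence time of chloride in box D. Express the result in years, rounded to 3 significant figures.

Box A: F(A→B) = (274 + 684) − 358 = 600.00 t/yr.
Box B: F(B→C) = (600.00 + 87.8) − 332 = 355.80 t/yr.
Box C: F(C→D) = (355.80 + 129) − 117 = 367.80 t/yr.
Box D throughput = its input = 367.80 t/yr; τ = 186000 / 367.80 = 505.7 yr.

506 yr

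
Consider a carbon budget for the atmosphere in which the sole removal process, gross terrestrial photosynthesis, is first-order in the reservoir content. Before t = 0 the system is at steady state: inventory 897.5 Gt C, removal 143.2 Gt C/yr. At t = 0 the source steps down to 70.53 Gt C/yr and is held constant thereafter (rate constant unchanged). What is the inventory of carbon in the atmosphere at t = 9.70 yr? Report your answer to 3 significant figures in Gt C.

The sink rate constant is k = F₀/M₀ = 143.2/897.5 = 0.1596 yr⁻¹.
Solving dM/dt = F₁ − kM with M(0) = M₀ gives M(t) = F₁/k + (M₀ − F₁/k)·e^(−kt).
F₁/k = 70.53/0.1596 = 442.04 Gt C; kt = 0.1596 × 9.70 = 1.548, e^(−kt) = 0.2127.
M(9.70) = 442.04 + (897.5 − 442.04) × 0.2127 = 442.04 + 96.89 = 538.94 Gt C.

539 Gt C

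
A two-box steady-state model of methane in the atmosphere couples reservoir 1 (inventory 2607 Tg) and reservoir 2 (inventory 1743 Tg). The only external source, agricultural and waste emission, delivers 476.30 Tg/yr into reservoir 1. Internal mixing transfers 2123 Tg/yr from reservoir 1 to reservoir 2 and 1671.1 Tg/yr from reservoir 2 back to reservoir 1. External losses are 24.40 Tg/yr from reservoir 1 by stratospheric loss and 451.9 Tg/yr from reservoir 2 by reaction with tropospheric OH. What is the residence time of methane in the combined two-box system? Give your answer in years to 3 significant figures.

9.13 yr

For the system as a whole, the A↔B exchange is internal and contributes nothing to the throughput; only the external sinks remove mass.
M_total = 2607 + 1743 = 4350.0 Tg.
ΣF_external_out = 24.40 + 451.9 = 476.30 Tg/yr.
τ = M_total / ΣF_ext = 4350.0 / 476.30 = 9.133 yr.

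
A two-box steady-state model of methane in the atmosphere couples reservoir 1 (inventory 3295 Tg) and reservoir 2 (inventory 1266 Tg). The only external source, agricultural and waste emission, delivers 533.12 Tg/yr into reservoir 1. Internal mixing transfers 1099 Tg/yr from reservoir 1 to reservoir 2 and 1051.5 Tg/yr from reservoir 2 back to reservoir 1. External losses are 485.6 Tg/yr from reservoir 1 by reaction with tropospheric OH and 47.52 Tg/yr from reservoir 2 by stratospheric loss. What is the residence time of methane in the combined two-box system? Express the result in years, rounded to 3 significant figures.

8.56 yr

Residence time in the combined system uses the total inventory and the total *external* removal — internal exchanges between the two boxes cancel.
M_total = 3295 + 1266 = 4561.0 Tg.
ΣF_external_out = 485.6 + 47.52 = 533.12 Tg/yr.
τ = M_total / ΣF_ext = 4561.0 / 533.12 = 8.555 yr.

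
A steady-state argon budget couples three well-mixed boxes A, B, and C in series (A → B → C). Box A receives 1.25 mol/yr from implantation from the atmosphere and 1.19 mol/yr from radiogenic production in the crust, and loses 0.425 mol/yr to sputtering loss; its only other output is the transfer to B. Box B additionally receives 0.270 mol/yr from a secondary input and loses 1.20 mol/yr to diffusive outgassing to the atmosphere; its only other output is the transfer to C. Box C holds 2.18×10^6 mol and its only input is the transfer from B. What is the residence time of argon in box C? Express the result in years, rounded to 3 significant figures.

Box A: F(A→B) = (1.25 + 1.19) − 0.425 = 2.0150 mol/yr.
Box B: F(B→C) = (2.0150 + 0.270) − 1.20 = 1.0850 mol/yr.
Box C throughput = its input = 1.0850 mol/yr; τ = 2.18×10^6 / 1.0850 = 2.009×10^6 yr.

2.01×10^6 yr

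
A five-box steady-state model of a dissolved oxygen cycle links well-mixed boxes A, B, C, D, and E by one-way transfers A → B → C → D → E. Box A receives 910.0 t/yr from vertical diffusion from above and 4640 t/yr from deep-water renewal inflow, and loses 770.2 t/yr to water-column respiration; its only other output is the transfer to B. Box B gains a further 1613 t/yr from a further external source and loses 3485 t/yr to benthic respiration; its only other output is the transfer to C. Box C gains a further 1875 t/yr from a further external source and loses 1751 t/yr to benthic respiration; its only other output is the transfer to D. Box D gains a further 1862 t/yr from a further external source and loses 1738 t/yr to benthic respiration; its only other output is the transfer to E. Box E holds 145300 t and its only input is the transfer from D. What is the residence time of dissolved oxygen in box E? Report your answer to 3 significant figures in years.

46.0 yr

Box A: F(A→B) = (910.0 + 4640) − 770.2 = 4779.8 t/yr.
Box B: F(B→C) = (4779.8 + 1613) − 3485 = 2907.8 t/yr.
Box C: F(C→D) = (2907.8 + 1875) − 1751 = 3031.8 t/yr.
Box D: F(D→E) = (3031.8 + 1862) − 1738 = 3155.8 t/yr.
Box E throughput = its input = 3155.8 t/yr; τ = 145300 / 3155.8 = 46.04 yr.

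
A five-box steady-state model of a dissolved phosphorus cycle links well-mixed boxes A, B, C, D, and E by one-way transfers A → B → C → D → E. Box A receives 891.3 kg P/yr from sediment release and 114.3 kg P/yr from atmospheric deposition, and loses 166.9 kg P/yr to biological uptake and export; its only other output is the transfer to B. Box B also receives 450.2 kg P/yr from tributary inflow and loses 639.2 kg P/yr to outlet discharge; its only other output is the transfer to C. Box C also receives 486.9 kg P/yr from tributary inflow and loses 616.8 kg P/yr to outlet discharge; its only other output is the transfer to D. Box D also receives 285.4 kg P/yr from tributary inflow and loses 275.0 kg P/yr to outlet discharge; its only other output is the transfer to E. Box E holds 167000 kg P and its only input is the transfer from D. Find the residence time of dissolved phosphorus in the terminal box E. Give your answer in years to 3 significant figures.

Box A: F(A→B) = (891.3 + 114.3) − 166.9 = 838.70 kg P/yr.
Box B: F(B→C) = (838.70 + 450.2) − 639.2 = 649.70 kg P/yr.
Box C: F(C→D) = (649.70 + 486.9) − 616.8 = 519.80 kg P/yr.
Box D: F(D→E) = (519.80 + 285.4) − 275.0 = 530.20 kg P/yr.
Box E throughput = its input = 530.20 kg P/yr; τ = 167000 / 530.20 = 315.0 yr.

315 yr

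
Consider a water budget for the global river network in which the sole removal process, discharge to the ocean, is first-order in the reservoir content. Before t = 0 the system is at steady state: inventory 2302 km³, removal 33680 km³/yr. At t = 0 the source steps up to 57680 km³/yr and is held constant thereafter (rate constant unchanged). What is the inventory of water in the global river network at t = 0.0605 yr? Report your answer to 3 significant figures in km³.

The sink rate constant is k = F₀/M₀ = 33680/2302 = 14.63 yr⁻¹.
Solving dM/dt = F₁ − kM with M(0) = M₀ gives M(t) = F₁/k + (M₀ − F₁/k)·e^(−kt).
F₁/k = 57680/14.63 = 3942.4 km³; kt = 14.63 × 0.0605 = 0.8852, e^(−kt) = 0.4126.
M(0.0605) = 3942.4 + (2302 − 3942.4) × 0.4126 = 3942.4 − 676.9 = 3265.5 km³.

3270 km³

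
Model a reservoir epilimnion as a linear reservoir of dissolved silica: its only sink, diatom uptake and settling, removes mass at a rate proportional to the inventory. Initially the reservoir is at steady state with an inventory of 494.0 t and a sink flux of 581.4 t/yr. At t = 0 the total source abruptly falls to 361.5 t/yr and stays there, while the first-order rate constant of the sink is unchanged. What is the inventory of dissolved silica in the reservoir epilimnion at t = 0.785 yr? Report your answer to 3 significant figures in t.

Residence time τ = M₀/F₀ = 0.8497 yr. The eventual steady state is M_∞ = M₀·(F₁/F₀) = 494.0 × 361.5/581.4 = 307.16 t.
The anomaly ΔM(t) = M(t) − M_∞ decays as ΔM₀·e^(−t/τ) with ΔM₀ = 494.0 − 307.16 = 186.8 t.
At t = 0.785 yr, e^(−t/τ) = e^(−0.9239) = 0.3970, so ΔM = 74.17 t and M = 307.16 + 74.17 = 381.33 t.

381 t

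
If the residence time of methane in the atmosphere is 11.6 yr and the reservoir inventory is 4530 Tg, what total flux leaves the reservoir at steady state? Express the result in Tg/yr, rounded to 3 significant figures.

391 Tg/yr

F = M / τ = 4530 / 11.6 = 390.5 Tg/yr.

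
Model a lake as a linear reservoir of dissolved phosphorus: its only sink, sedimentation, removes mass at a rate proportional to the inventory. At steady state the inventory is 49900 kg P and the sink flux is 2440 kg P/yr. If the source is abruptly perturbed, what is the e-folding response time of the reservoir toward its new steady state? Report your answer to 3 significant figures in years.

For a linear reservoir the response time equals the residence time τ = M/F.
τ = 49900 / 2440 = 20.45 yr.

20.5 yr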